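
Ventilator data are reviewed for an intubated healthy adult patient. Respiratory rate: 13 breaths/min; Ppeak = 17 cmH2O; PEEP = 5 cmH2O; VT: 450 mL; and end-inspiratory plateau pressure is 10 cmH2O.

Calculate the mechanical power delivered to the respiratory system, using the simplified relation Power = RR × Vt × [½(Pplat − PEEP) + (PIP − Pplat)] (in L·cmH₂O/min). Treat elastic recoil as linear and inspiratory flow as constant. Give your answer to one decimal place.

Per-breath work = Vt × [½(Pplat−PEEP) + (PIP−Pplat)] = 0.450 × [0.5×5.0 + 7.0] = 0.450 × 9.5 = 4.275 L·cmH2O.
Power = 13 × 4.275 = 55.575 L·cmH2O/min.

55.6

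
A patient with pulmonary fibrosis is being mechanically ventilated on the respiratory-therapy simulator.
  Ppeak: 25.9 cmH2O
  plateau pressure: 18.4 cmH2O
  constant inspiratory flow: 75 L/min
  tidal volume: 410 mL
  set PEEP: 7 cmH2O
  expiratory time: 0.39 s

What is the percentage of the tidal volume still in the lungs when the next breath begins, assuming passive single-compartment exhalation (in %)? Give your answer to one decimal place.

16.4

Flow: 75 L/min ÷ 60 = 1.25 L/s.
R = (PIP − Pplat)/V̇ = (25.9 − 18.4) / 1.25 = 7.5/1.25 = 6.0 cmH2O·s/L.
C = Vt/(Pplat − PEEP) = 410.0 / (18.4 − 7) = 410.0/11.4 = 35.965 mL/cmH2O.
τ = R × C = 6.0 × 0.03597 L/cmH2O = 0.2158 s.
Fraction remaining at end-expiration = e^(−Te/τ) = e^(−0.39/0.2158) = 0.1641 → 16.41%.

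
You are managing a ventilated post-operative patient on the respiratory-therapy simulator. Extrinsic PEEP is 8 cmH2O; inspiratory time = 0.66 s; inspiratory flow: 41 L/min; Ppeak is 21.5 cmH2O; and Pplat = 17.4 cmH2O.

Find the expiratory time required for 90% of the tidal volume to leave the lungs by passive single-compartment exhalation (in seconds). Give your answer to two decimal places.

Flow: 41 L/min ÷ 60 = 0.6833 L/s.
Vt = flow × Ti = 0.6833 L/s × 0.66 s × 1000 mL/L = 450.98 mL.
R = (PIP − Pplat)/V̇ = (21.5 − 17.4) / 0.6833 = 4.1/0.6833 = 6.0 cmH2O·s/L.
C = Vt/(Pplat − PEEP) = 450.98 / (17.4 − 8) = 450.98/9.4 = 47.977 mL/cmH2O.
τ = R × C = 6.0 × 0.04798 L/cmH2O = 0.2879 s.
t = −τ·ln(1 − 0.90) = −0.2879·ln(0.1) = 0.6629 s.

0.66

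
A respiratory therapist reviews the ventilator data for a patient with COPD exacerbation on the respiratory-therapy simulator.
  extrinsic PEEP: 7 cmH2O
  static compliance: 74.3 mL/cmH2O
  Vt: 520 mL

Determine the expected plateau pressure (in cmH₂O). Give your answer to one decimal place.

14.0

Pplat = PEEP + Vt / Cstat = 7 + 520 / 74.3 = 7 + 6.999 = 13.999 cmH2O.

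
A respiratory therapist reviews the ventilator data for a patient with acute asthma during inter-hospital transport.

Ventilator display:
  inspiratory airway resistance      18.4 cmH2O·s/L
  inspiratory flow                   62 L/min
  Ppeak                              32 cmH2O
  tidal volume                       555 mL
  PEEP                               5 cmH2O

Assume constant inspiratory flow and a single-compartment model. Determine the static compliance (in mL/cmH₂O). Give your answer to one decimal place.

69.5

Flow: 62 L/min ÷ 60 = 1.0333 L/s.
Equation of motion (constant flow): PIP = Vt/C + R·V̇ + PEEP.
Vt/C = PIP − R·V̇ − PEEP = 32 − 18.4×1.0333 − 5 = 32 − 19.013 − 5 = 7.987 cmH2O.
C = Vt / 7.987 = 555 / 7.987 = 69.488 mL/cmH2O.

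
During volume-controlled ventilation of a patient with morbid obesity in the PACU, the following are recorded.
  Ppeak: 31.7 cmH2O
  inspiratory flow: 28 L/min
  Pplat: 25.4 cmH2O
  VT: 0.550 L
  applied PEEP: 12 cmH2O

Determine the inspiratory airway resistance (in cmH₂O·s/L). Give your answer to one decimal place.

13.5

Flow: 28 L/min ÷ 60 = 0.4667 L/s.
Raw = (PIP − Pplat) / flow = (31.7 − 25.4) / 0.4667 = 6.3 / 0.4667 = 13.499 cmH2O·s/L.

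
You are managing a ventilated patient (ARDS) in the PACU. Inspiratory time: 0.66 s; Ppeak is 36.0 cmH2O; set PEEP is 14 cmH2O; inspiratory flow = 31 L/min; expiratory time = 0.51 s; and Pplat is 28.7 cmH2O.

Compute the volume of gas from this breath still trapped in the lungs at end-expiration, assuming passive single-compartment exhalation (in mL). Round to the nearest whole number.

72

Flow: 31 L/min ÷ 60 = 0.5167 L/s.
Vt = flow × Ti = 0.5167 L/s × 0.66 s × 1000 mL/L = 341.02 mL.
R = (PIP − Pplat)/V̇ = (36.0 − 28.7) / 0.5167 = 7.3/0.5167 = 14.128 cmH2O·s/L.
C = Vt/(Pplat − PEEP) = 341.02 / (28.7 − 14) = 341.02/14.7 = 23.199 mL/cmH2O.
τ = R × C = 14.128 × 0.0232 L/cmH2O = 0.3278 s.
Fraction remaining = e^(−Te/τ) = e^(−0.51/0.3278) = 0.211.
Trapped volume = 341.02 × 0.211 = 71.955 mL.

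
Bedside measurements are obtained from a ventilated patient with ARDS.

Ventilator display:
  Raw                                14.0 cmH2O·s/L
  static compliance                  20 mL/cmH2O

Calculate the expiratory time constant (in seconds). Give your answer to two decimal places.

0.28

τ = R × C = 14.0 × 20 mL/cmH2O = 14.0 × 0.020 L/cmH2O = 0.28 s.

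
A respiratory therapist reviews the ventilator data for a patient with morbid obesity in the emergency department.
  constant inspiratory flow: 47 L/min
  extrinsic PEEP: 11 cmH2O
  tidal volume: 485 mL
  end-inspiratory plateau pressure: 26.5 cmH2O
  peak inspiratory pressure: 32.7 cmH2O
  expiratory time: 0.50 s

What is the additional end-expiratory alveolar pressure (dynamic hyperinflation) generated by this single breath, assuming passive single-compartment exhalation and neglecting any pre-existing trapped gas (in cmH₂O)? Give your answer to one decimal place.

Flow: 47 L/min ÷ 60 = 0.7833 L/s.
R = (PIP − Pplat)/V̇ = (32.7 − 26.5) / 0.7833 = 6.2/0.7833 = 7.915 cmH2O·s/L.
C = Vt/(Pplat − PEEP) = 485.0 / (26.5 − 11) = 485.0/15.5 = 31.29 mL/cmH2O.
τ = R × C = 7.915 × 0.03129 L/cmH2O = 0.2477 s.
Fraction remaining = e^(−Te/τ) = e^(−0.50/0.2477) = 0.1328; trapped volume = 485.0 × 0.1328 = 64.408 mL.
Additional alveolar pressure from trapping ≈ V_trapped / C = 64.408 / 31.29 = 2.058 cmH2O.

2.1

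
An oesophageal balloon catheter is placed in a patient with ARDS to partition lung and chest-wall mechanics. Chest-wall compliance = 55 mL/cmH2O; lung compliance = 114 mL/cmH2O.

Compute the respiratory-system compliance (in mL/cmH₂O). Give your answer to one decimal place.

37.1

Lung and chest wall are elastances in series: 1/Crs = 1/CL + 1/Ccw.
1/Crs = 1/114 + 1/55 = 0.02695.
Crs = 37.106 mL/cmH2O.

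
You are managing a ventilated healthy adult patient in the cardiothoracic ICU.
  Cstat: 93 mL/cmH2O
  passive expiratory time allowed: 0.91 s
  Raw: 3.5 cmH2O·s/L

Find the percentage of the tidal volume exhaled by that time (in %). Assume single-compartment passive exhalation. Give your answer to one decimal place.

93.9

τ = R × C = 3.5 × 93 mL/cmH2O = 3.5 × 0.093 L/cmH2O = 0.3255 s.
Passive exhalation: V(t)/V₀ = e^(−t/τ) = e^(−0.91/0.3255) = 0.06107.
Fraction exhaled = 1 − 0.06107 = 0.9389 → 93.89%.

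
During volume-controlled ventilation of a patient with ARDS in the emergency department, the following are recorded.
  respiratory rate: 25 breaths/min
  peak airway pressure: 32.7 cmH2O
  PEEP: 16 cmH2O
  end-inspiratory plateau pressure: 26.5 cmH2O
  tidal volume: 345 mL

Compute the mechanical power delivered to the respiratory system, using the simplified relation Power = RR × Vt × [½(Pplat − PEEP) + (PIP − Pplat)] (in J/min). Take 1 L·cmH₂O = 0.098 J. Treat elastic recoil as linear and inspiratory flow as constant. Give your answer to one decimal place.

Per-breath work = Vt × [½(Pplat−PEEP) + (PIP−Pplat)] = 0.345 × [0.5×10.5 + 6.2] = 0.345 × 11.45 = 3.95 L·cmH2O.
Power = 25 × 3.95 = 98.75 L·cmH2O/min.
× 0.098 J/(L·cmH2O) → 9.678 J/min.

9.7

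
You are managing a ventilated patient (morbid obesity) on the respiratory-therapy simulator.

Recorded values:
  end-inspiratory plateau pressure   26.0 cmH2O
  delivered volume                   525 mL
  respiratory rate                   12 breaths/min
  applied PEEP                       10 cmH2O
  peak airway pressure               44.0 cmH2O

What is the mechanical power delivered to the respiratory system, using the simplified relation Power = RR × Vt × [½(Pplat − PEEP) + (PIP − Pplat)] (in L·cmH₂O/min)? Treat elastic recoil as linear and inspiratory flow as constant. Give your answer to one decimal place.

Per-breath work = Vt × [½(Pplat−PEEP) + (PIP−Pplat)] = 0.525 × [0.5×16.0 + 18.0] = 0.525 × 26.0 = 13.65 L·cmH2O.
Power = 12 × 13.65 = 163.8 L·cmH2O/min.

163.8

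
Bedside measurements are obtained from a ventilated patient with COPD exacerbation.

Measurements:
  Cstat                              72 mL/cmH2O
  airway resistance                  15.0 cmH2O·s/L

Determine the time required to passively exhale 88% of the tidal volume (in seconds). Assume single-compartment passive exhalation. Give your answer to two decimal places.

τ = R × C = 15.0 × 72 mL/cmH2O = 15.0 × 0.072 L/cmH2O = 1.08 s.
Exhaled fraction f = 1 − e^(−t/τ) → t = −τ·ln(1 − f) = −1.08·ln(0.12) = 2.29 s.

2.29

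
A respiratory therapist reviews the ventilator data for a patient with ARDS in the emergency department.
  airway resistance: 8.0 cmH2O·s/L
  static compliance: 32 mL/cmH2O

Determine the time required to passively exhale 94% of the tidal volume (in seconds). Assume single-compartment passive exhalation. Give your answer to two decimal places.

τ = R × C = 8.0 × 32 mL/cmH2O = 8.0 × 0.032 L/cmH2O = 0.256 s.
Exhaled fraction f = 1 − e^(−t/τ) → t = −τ·ln(1 − f) = −0.256·ln(0.06) = 0.7202 s.

0.72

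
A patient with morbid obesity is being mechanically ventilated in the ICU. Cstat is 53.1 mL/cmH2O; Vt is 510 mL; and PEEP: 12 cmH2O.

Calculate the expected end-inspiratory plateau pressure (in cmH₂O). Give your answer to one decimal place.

Pplat = PEEP + Vt / Cstat = 12 + 510 / 53.1 = 12 + 9.605 = 21.605 cmH2O.

21.6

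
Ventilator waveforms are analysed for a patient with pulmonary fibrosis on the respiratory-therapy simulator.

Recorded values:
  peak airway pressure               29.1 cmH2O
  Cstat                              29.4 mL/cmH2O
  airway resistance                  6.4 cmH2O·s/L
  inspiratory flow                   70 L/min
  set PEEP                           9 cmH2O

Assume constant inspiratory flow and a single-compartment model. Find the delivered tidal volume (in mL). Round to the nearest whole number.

Flow: 70 L/min ÷ 60 = 1.1667 L/s.
Equation of motion (constant flow): PIP = Vt/C + R·V̇ + PEEP.
Vt/C = PIP − R·V̇ − PEEP = 29.1 − 7.467 − 9 = 12.633 cmH2O.
Vt = C × 12.633 = 29.4 × 12.633 = 371.41 mL.

371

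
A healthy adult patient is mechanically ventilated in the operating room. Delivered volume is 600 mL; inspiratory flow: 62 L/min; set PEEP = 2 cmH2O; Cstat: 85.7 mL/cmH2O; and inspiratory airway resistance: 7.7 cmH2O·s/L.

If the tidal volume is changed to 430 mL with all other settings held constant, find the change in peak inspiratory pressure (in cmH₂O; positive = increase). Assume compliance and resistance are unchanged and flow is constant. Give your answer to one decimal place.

PIP = Vt/C + R·V̇ + PEEP (constant-flow equation of motion).
Only the elastic term changes: ΔPIP = ΔVt / C = (430 − 600) / 85.7 = -1.984 cmH2O.

-2.0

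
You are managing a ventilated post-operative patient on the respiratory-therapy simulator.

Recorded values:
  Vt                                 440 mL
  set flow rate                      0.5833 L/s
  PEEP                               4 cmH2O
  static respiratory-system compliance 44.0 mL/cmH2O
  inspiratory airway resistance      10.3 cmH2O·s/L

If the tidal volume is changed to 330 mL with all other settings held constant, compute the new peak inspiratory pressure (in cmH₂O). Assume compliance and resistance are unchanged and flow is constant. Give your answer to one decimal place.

PIP = Vt/C + R·V̇ + PEEP (constant-flow equation of motion).
Only the elastic term changes: ΔPIP = ΔVt / C = (330 − 440) / 44.0 = -2.5 cmH2O.
Original PIP = 440/44.0 + 10.3×0.5833 + 4 = 20.008 cmH2O; new PIP = 20.008 + (-2.5) = 17.508 cmH2O.

17.5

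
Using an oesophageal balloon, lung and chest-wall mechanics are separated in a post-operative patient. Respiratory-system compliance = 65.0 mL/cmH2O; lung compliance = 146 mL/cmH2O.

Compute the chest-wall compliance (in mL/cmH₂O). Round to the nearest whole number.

117

1/Ccw = 1/Crs − 1/CL.
1/Ccw = 1/65.0 − 1/146 = 0.008535.
Ccw = 117.16 mL/cmH2O.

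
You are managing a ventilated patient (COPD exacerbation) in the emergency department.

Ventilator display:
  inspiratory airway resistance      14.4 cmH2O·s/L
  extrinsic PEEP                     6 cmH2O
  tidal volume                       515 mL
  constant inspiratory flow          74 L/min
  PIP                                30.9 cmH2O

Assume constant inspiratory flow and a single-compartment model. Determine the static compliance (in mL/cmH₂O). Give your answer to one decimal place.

Flow: 74 L/min ÷ 60 = 1.2333 L/s.
Equation of motion (constant flow): PIP = Vt/C + R·V̇ + PEEP.
Vt/C = PIP − R·V̇ − PEEP = 30.9 − 14.4×1.2333 − 6 = 30.9 − 17.76 − 6 = 7.14 cmH2O.
C = Vt / 7.14 = 515 / 7.14 = 72.129 mL/cmH2O.

72.1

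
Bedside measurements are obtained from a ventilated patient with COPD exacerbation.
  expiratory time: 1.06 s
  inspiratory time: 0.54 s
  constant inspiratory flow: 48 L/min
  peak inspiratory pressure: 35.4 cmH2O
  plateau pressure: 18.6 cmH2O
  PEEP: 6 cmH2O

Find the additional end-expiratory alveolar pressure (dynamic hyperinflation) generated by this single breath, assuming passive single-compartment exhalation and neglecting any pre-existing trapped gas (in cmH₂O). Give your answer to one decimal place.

Flow: 48 L/min ÷ 60 = 0.8 L/s.
Vt = flow × Ti = 0.8 L/s × 0.54 s × 1000 mL/L = 432.0 mL.
R = (PIP − Pplat)/V̇ = (35.4 − 18.6) / 0.8 = 16.8/0.8 = 21.0 cmH2O·s/L.
C = Vt/(Pplat − PEEP) = 432.0 / (18.6 − 6) = 432.0/12.6 = 34.286 mL/cmH2O.
τ = R × C = 21.0 × 0.03429 L/cmH2O = 0.7201 s.
Fraction remaining = e^(−Te/τ) = e^(−1.06/0.7201) = 0.2295; trapped volume = 432.0 × 0.2295 = 99.144 mL.
Additional alveolar pressure from trapping ≈ V_trapped / C = 99.144 / 34.286 = 2.892 cmH2O.

2.9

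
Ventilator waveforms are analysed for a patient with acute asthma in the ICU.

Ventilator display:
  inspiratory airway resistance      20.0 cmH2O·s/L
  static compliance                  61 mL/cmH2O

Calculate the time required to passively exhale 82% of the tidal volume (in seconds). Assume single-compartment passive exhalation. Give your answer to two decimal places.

τ = R × C = 20.0 × 61 mL/cmH2O = 20.0 × 0.061 L/cmH2O = 1.22 s.
Exhaled fraction f = 1 − e^(−t/τ) → t = −τ·ln(1 − f) = −1.22·ln(0.18) = 2.092 s.

2.09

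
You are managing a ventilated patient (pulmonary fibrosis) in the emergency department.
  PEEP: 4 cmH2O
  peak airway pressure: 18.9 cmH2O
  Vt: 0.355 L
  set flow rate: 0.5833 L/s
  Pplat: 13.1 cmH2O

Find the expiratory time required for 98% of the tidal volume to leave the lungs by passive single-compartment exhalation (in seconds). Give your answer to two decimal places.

R = (PIP − Pplat)/V̇ = (18.9 − 13.1) / 0.5833 = 5.8/0.5833 = 9.943 cmH2O·s/L.
C = Vt/(Pplat − PEEP) = 355.0 / (13.1 − 4) = 355.0/9.1 = 39.011 mL/cmH2O.
τ = R × C = 9.943 × 0.03901 L/cmH2O = 0.3879 s.
t = −τ·ln(1 − 0.98) = −0.3879·ln(0.02) = 1.517 s.

1.52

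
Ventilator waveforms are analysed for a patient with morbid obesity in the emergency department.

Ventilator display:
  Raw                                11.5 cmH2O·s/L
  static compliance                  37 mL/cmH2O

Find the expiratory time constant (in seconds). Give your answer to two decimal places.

0.43

τ = R × C = 11.5 × 37 mL/cmH2O = 11.5 × 0.037 L/cmH2O = 0.4255 s.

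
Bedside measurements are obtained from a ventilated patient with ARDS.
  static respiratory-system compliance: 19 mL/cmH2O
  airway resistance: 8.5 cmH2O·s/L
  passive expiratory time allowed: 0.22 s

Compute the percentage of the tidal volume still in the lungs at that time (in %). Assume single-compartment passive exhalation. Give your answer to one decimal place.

25.6

τ = R × C = 8.5 × 19 mL/cmH2O = 8.5 × 0.019 L/cmH2O = 0.1615 s.
Passive exhalation: V(t)/V₀ = e^(−t/τ) = e^(−0.22/0.1615) = 0.2561.
Fraction remaining = 0.2561 → 25.61%.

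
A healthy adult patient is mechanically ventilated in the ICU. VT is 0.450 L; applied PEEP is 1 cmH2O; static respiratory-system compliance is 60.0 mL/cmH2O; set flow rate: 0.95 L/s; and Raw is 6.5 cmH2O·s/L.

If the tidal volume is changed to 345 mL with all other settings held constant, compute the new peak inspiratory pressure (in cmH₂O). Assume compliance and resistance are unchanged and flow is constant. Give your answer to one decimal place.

12.9

PIP = Vt/C + R·V̇ + PEEP (constant-flow equation of motion).
Only the elastic term changes: ΔPIP = ΔVt / C = (345 − 450) / 60.0 = -1.75 cmH2O.
Original PIP = 450/60.0 + 6.5×0.95 + 1 = 14.675 cmH2O; new PIP = 14.675 + (-1.75) = 12.925 cmH2O.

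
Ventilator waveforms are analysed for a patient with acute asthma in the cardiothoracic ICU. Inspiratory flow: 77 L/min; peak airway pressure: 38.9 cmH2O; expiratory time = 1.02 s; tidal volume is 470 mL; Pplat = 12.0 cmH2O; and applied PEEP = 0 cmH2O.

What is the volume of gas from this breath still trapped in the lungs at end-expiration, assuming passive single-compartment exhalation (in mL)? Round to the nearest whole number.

Flow: 77 L/min ÷ 60 = 1.2833 L/s.
R = (PIP − Pplat)/V̇ = (38.9 − 12.0) / 1.2833 = 26.9/1.2833 = 20.962 cmH2O·s/L.
C = Vt/(Pplat − PEEP) = 470.0 / (12.0 − 0) = 470.0/12.0 = 39.167 mL/cmH2O.
τ = R × C = 20.962 × 0.03917 L/cmH2O = 0.8211 s.
Fraction remaining = e^(−Te/τ) = e^(−1.02/0.8211) = 0.2887.
Trapped volume = 470.0 × 0.2887 = 135.69 mL.

136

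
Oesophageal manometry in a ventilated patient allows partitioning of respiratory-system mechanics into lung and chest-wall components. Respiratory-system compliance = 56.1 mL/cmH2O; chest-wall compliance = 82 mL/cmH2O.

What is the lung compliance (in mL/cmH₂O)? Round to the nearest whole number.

178

1/CL = 1/Crs − 1/Ccw.
1/CL = 1/56.1 − 1/82 = 0.00563.
CL = 177.62 mL/cmH2O.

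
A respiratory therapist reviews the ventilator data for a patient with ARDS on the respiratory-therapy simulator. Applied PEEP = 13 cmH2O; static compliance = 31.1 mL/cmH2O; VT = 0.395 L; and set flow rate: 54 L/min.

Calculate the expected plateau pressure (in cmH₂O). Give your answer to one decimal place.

Pplat = PEEP + Vt / Cstat = 13 + 395 / 31.1 = 13 + 12.701 = 25.701 cmH2O.

25.7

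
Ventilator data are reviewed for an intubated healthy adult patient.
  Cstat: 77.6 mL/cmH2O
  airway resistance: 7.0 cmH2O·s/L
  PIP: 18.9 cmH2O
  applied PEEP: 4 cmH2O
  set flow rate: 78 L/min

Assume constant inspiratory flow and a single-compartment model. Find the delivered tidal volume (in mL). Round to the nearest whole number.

450

Flow: 78 L/min ÷ 60 = 1.3 L/s.
Equation of motion (constant flow): PIP = Vt/C + R·V̇ + PEEP.
Vt/C = PIP − R·V̇ − PEEP = 18.9 − 9.1 − 4 = 5.8 cmH2O.
Vt = C × 5.8 = 77.6 × 5.8 = 450.08 mL.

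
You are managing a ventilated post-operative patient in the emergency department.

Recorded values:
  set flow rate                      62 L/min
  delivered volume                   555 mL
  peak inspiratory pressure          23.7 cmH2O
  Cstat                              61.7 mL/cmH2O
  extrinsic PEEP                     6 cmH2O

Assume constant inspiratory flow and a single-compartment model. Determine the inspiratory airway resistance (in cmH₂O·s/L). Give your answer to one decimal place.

Flow: 62 L/min ÷ 60 = 1.0333 L/s.
Equation of motion (constant flow): PIP = Vt/C + R·V̇ + PEEP.
R·V̇ = PIP − Vt/C − PEEP = 23.7 − 555/61.7 − 6 = 23.7 − 8.995 − 6 = 8.705 cmH2O.
R = 8.705 / 1.0333 = 8.424 cmH2O·s/L.

8.4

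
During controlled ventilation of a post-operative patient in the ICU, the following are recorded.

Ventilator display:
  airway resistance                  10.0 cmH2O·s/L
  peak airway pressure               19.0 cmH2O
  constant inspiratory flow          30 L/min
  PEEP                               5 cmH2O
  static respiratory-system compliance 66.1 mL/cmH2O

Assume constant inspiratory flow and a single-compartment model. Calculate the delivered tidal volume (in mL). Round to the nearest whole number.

Flow: 30 L/min ÷ 60 = 0.5 L/s.
Equation of motion (constant flow): PIP = Vt/C + R·V̇ + PEEP.
Vt/C = PIP − R·V̇ − PEEP = 19.0 − 5.0 − 5 = 9.0 cmH2O.
Vt = C × 9.0 = 66.1 × 9.0 = 594.9 mL.

595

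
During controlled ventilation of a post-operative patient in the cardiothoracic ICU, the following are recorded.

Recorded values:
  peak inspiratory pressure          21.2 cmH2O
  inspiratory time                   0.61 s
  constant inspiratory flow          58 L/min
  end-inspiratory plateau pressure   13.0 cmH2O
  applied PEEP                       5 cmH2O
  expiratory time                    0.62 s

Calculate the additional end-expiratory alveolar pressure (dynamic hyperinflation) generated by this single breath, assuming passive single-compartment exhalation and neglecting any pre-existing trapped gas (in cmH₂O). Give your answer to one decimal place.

3.0

Flow: 58 L/min ÷ 60 = 0.9667 L/s.
Vt = flow × Ti = 0.9667 L/s × 0.61 s × 1000 mL/L = 589.69 mL.
R = (PIP − Pplat)/V̇ = (21.2 − 13.0) / 0.9667 = 8.2/0.9667 = 8.482 cmH2O·s/L.
C = Vt/(Pplat − PEEP) = 589.69 / (13.0 − 5) = 589.69/8.0 = 73.711 mL/cmH2O.
τ = R × C = 8.482 × 0.07371 L/cmH2O = 0.6252 s.
Fraction remaining = e^(−Te/τ) = e^(−0.62/0.6252) = 0.371; trapped volume = 589.69 × 0.371 = 218.77 mL.
Additional alveolar pressure from trapping ≈ V_trapped / C = 218.77 / 73.711 = 2.968 cmH2O.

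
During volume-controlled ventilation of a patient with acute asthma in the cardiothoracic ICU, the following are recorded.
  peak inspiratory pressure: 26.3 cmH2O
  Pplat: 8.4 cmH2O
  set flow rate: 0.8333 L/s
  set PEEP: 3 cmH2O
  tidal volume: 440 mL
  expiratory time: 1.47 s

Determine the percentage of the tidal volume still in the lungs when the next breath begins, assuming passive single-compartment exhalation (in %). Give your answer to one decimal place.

R = (PIP − Pplat)/V̇ = (26.3 − 8.4) / 0.8333 = 17.9/0.8333 = 21.481 cmH2O·s/L.
C = Vt/(Pplat − PEEP) = 440.0 / (8.4 − 3) = 440.0/5.4 = 81.481 mL/cmH2O.
τ = R × C = 21.481 × 0.08148 L/cmH2O = 1.75 s.
Fraction remaining at end-expiration = e^(−Te/τ) = e^(−1.47/1.75) = 0.4317 → 43.17%.

43.2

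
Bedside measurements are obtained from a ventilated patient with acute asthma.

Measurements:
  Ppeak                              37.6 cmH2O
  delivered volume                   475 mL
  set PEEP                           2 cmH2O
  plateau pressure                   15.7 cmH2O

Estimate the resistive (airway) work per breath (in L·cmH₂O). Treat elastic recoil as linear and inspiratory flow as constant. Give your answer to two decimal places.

With constant inspiratory flow the resistive pressure is constant at PIP − Pplat = 37.6 − 15.7 = 21.9 cmH2O, so resistive work = 21.9 × 0.475 = 10.403 L·cmH2O.

10.40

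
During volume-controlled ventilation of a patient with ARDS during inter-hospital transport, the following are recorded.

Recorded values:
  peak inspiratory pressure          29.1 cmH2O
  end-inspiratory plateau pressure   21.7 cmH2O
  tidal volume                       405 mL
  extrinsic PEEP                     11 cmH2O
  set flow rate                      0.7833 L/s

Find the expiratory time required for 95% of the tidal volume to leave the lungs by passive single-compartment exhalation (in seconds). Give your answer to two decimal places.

1.07

R = (PIP − Pplat)/V̇ = (29.1 − 21.7) / 0.7833 = 7.4/0.7833 = 9.447 cmH2O·s/L.
C = Vt/(Pplat − PEEP) = 405.0 / (21.7 − 11) = 405.0/10.7 = 37.85 mL/cmH2O.
τ = R × C = 9.447 × 0.03785 L/cmH2O = 0.3576 s.
t = −τ·ln(1 − 0.95) = −0.3576·ln(0.05) = 1.071 s.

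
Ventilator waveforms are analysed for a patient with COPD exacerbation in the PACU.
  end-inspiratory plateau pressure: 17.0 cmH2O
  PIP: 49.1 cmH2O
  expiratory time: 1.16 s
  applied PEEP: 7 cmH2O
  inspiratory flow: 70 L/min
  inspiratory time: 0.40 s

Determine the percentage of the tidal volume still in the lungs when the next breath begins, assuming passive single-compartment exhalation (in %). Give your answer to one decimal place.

Flow: 70 L/min ÷ 60 = 1.1667 L/s.
Vt = flow × Ti = 1.1667 L/s × 0.40 s × 1000 mL/L = 466.68 mL.
R = (PIP − Pplat)/V̇ = (49.1 − 17.0) / 1.1667 = 32.1/1.1667 = 27.513 cmH2O·s/L.
C = Vt/(Pplat − PEEP) = 466.68 / (17.0 − 7) = 466.68/10.0 = 46.668 mL/cmH2O.
τ = R × C = 27.513 × 0.04667 L/cmH2O = 1.284 s.
Fraction remaining at end-expiration = e^(−Te/τ) = e^(−1.16/1.284) = 0.4052 → 40.52%.

40.5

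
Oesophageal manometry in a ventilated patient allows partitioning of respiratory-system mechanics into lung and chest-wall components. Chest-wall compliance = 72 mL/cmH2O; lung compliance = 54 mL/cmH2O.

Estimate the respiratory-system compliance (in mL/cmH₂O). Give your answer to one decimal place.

Lung and chest wall are elastances in series: 1/Crs = 1/CL + 1/Ccw.
1/Crs = 1/54 + 1/72 = 0.03241.
Crs = 30.855 mL/cmH2O.

30.9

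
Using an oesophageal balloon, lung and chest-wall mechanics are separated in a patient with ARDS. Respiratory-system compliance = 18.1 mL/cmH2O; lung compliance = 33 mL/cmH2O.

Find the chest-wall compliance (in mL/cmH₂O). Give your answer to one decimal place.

40.1

1/Ccw = 1/Crs − 1/CL.
1/Ccw = 1/18.1 − 1/33 = 0.02495.
Ccw = 40.08 mL/cmH2O.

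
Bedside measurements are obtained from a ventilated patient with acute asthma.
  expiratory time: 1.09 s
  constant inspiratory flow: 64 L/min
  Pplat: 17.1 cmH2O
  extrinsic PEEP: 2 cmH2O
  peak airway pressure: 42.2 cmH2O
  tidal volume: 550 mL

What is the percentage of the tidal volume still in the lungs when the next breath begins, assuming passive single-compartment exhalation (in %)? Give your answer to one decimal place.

28.0

Flow: 64 L/min ÷ 60 = 1.0667 L/s.
R = (PIP − Pplat)/V̇ = (42.2 − 17.1) / 1.0667 = 25.1/1.0667 = 23.531 cmH2O·s/L.
C = Vt/(Pplat − PEEP) = 550.0 / (17.1 − 2) = 550.0/15.1 = 36.424 mL/cmH2O.
τ = R × C = 23.531 × 0.03642 L/cmH2O = 0.857 s.
Fraction remaining at end-expiration = e^(−Te/τ) = e^(−1.09/0.857) = 0.2803 → 28.03%.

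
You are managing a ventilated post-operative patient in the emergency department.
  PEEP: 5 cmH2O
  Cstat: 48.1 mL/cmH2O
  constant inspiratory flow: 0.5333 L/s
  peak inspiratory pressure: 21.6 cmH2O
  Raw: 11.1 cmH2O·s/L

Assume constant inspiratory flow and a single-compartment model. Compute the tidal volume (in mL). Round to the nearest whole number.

514

Equation of motion (constant flow): PIP = Vt/C + R·V̇ + PEEP.
Vt/C = PIP − R·V̇ − PEEP = 21.6 − 5.92 − 5 = 10.68 cmH2O.
Vt = C × 10.68 = 48.1 × 10.68 = 513.71 mL.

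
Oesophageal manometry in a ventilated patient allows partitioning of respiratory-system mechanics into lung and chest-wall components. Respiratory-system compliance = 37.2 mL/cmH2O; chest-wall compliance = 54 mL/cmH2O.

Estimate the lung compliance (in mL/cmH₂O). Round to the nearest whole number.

120

1/CL = 1/Crs − 1/Ccw.
1/CL = 1/37.2 − 1/54 = 0.008363.
CL = 119.57 mL/cmH2O.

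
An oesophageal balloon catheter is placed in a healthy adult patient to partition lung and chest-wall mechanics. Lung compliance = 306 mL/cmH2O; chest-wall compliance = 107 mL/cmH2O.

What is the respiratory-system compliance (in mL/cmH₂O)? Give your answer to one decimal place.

79.3

Lung and chest wall are elastances in series: 1/Crs = 1/CL + 1/Ccw.
1/Crs = 1/306 + 1/107 = 0.01261.
Crs = 79.302 mL/cmH2O.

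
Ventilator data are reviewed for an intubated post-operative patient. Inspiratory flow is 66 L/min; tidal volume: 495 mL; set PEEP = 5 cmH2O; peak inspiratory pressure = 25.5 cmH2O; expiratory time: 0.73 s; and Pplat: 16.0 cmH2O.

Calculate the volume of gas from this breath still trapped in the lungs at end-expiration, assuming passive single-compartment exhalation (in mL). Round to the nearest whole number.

Flow: 66 L/min ÷ 60 = 1.1 L/s.
R = (PIP − Pplat)/V̇ = (25.5 − 16.0) / 1.1 = 9.5/1.1 = 8.636 cmH2O·s/L.
C = Vt/(Pplat − PEEP) = 495.0 / (16.0 − 5) = 495.0/11.0 = 45.0 mL/cmH2O.
τ = R × C = 8.636 × 0.045 L/cmH2O = 0.3886 s.
Fraction remaining = e^(−Te/τ) = e^(−0.73/0.3886) = 0.1528.
Trapped volume = 495.0 × 0.1528 = 75.636 mL.

76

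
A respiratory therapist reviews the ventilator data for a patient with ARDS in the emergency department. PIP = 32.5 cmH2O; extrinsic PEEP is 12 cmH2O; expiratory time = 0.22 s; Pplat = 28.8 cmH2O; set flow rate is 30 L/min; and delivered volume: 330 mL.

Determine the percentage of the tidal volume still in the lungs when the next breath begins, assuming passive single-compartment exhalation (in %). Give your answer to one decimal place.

22.0

Flow: 30 L/min ÷ 60 = 0.5 L/s.
R = (PIP − Pplat)/V̇ = (32.5 − 28.8) / 0.5 = 3.7/0.5 = 7.4 cmH2O·s/L.
C = Vt/(Pplat − PEEP) = 330.0 / (28.8 − 12) = 330.0/16.8 = 19.643 mL/cmH2O.
τ = R × C = 7.4 × 0.01964 L/cmH2O = 0.1453 s.
Fraction remaining at end-expiration = e^(−Te/τ) = e^(−0.22/0.1453) = 0.22 → 22.0%.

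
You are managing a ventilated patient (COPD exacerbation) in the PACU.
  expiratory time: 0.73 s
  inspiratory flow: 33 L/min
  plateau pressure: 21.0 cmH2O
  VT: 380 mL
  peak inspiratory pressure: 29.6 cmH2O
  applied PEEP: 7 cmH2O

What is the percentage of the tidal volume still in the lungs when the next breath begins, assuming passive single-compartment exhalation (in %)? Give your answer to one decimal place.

Flow: 33 L/min ÷ 60 = 0.55 L/s.
R = (PIP − Pplat)/V̇ = (29.6 − 21.0) / 0.55 = 8.6/0.55 = 15.636 cmH2O·s/L.
C = Vt/(Pplat − PEEP) = 380.0 / (21.0 − 7) = 380.0/14.0 = 27.143 mL/cmH2O.
τ = R × C = 15.636 × 0.02714 L/cmH2O = 0.4244 s.
Fraction remaining at end-expiration = e^(−Te/τ) = e^(−0.73/0.4244) = 0.1791 → 17.91%.

17.9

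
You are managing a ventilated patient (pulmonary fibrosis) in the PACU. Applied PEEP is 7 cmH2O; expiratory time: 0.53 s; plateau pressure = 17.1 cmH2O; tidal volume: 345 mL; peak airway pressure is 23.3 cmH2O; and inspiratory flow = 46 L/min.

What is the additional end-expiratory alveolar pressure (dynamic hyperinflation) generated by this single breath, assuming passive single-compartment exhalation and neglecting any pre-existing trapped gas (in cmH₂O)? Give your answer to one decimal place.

Flow: 46 L/min ÷ 60 = 0.7667 L/s.
R = (PIP − Pplat)/V̇ = (23.3 − 17.1) / 0.7667 = 6.2/0.7667 = 8.087 cmH2O·s/L.
C = Vt/(Pplat − PEEP) = 345.0 / (17.1 − 7) = 345.0/10.1 = 34.158 mL/cmH2O.
τ = R × C = 8.087 × 0.03416 L/cmH2O = 0.2763 s.
Fraction remaining = e^(−Te/τ) = e^(−0.53/0.2763) = 0.1469; trapped volume = 345.0 × 0.1469 = 50.681 mL.
Additional alveolar pressure from trapping ≈ V_trapped / C = 50.681 / 34.158 = 1.484 cmH2O.

1.5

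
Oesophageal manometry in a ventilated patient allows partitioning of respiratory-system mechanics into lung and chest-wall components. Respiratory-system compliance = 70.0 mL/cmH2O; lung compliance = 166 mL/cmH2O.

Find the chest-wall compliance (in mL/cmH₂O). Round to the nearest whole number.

121

1/Ccw = 1/Crs − 1/CL.
1/Ccw = 1/70.0 − 1/166 = 0.008262.
Ccw = 121.04 mL/cmH2O.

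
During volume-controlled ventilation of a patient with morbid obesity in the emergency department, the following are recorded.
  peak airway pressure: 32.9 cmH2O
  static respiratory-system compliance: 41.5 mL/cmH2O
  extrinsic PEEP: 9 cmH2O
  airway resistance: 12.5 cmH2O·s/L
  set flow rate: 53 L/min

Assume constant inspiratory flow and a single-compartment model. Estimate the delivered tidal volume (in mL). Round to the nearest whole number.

534

Flow: 53 L/min ÷ 60 = 0.8833 L/s.
Equation of motion (constant flow): PIP = Vt/C + R·V̇ + PEEP.
Vt/C = PIP − R·V̇ − PEEP = 32.9 − 11.041 − 9 = 12.859 cmH2O.
Vt = C × 12.859 = 41.5 × 12.859 = 533.65 mL.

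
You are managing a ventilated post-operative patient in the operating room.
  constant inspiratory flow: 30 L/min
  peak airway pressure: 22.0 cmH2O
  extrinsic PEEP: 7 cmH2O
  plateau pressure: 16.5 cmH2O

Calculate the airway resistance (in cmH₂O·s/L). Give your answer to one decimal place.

Flow: 30 L/min ÷ 60 = 0.5 L/s.
Raw = (PIP − Pplat) / flow = (22.0 − 16.5) / 0.5 = 5.5 / 0.5 = 11.0 cmH2O·s/L.

11.0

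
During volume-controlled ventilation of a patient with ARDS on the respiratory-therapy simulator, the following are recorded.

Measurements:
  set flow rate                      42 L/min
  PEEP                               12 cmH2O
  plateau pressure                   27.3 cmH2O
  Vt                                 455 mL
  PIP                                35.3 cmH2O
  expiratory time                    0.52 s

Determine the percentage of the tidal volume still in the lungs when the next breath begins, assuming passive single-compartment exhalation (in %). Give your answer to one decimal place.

Flow: 42 L/min ÷ 60 = 0.7 L/s.
R = (PIP − Pplat)/V̇ = (35.3 − 27.3) / 0.7 = 8.0/0.7 = 11.429 cmH2O·s/L.
C = Vt/(Pplat − PEEP) = 455.0 / (27.3 − 12) = 455.0/15.3 = 29.739 mL/cmH2O.
τ = R × C = 11.429 × 0.02974 L/cmH2O = 0.3399 s.
Fraction remaining at end-expiration = e^(−Te/τ) = e^(−0.52/0.3399) = 0.2166 → 21.66%.

21.7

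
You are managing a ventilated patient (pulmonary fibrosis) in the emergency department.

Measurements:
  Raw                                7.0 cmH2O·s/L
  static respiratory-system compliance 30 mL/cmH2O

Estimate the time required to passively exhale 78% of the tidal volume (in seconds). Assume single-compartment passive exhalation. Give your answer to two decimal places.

τ = R × C = 7.0 × 30 mL/cmH2O = 7.0 × 0.030 L/cmH2O = 0.21 s.
Exhaled fraction f = 1 − e^(−t/τ) → t = −τ·ln(1 − f) = −0.21·ln(0.22) = 0.318 s.

0.32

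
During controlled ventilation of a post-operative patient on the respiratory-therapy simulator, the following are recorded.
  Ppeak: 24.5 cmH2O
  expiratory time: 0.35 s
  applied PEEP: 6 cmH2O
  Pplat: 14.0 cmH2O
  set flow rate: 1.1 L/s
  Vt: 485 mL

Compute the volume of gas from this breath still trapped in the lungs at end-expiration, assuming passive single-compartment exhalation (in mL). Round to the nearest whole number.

265

R = (PIP − Pplat)/V̇ = (24.5 − 14.0) / 1.1 = 10.5/1.1 = 9.545 cmH2O·s/L.
C = Vt/(Pplat − PEEP) = 485.0 / (14.0 − 6) = 485.0/8.0 = 60.625 mL/cmH2O.
τ = R × C = 9.545 × 0.06063 L/cmH2O = 0.5787 s.
Fraction remaining = e^(−Te/τ) = e^(−0.35/0.5787) = 0.5462.
Trapped volume = 485.0 × 0.5462 = 264.91 mL.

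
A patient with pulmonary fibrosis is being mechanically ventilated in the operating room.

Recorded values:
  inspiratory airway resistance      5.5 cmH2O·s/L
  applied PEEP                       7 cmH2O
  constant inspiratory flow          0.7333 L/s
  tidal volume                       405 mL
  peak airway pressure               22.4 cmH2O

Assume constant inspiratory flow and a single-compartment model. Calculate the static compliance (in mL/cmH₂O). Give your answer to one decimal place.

35.6

Equation of motion (constant flow): PIP = Vt/C + R·V̇ + PEEP.
Vt/C = PIP − R·V̇ − PEEP = 22.4 − 5.5×0.7333 − 7 = 22.4 − 4.033 − 7 = 11.367 cmH2O.
C = Vt / 11.367 = 405 / 11.367 = 35.629 mL/cmH2O.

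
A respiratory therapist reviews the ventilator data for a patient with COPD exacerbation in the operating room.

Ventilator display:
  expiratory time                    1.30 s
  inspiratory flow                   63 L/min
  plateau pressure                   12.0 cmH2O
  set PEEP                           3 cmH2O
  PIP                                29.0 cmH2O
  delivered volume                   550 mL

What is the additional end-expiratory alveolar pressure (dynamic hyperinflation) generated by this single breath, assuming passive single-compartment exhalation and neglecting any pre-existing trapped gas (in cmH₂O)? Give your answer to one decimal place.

2.4

Flow: 63 L/min ÷ 60 = 1.05 L/s.
R = (PIP − Pplat)/V̇ = (29.0 − 12.0) / 1.05 = 17.0/1.05 = 16.19 cmH2O·s/L.
C = Vt/(Pplat − PEEP) = 550.0 / (12.0 − 3) = 550.0/9.0 = 61.111 mL/cmH2O.
τ = R × C = 16.19 × 0.06111 L/cmH2O = 0.9894 s.
Fraction remaining = e^(−Te/τ) = e^(−1.30/0.9894) = 0.2688; trapped volume = 550.0 × 0.2688 = 147.84 mL.
Additional alveolar pressure from trapping ≈ V_trapped / C = 147.84 / 61.111 = 2.419 cmH2O.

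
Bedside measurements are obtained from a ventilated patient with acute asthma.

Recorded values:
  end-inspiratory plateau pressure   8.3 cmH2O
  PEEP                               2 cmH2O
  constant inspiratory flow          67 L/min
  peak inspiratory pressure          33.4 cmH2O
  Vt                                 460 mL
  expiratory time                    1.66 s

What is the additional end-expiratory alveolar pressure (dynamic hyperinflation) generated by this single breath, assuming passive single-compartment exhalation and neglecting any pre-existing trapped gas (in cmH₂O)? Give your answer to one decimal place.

2.3

Flow: 67 L/min ÷ 60 = 1.1167 L/s.
R = (PIP − Pplat)/V̇ = (33.4 − 8.3) / 1.1167 = 25.1/1.1167 = 22.477 cmH2O·s/L.
C = Vt/(Pplat − PEEP) = 460.0 / (8.3 − 2) = 460.0/6.3 = 73.016 mL/cmH2O.
τ = R × C = 22.477 × 0.07302 L/cmH2O = 1.641 s.
Fraction remaining = e^(−Te/τ) = e^(−1.66/1.641) = 0.3636; trapped volume = 460.0 × 0.3636 = 167.26 mL.
Additional alveolar pressure from trapping ≈ V_trapped / C = 167.26 / 73.016 = 2.291 cmH2O.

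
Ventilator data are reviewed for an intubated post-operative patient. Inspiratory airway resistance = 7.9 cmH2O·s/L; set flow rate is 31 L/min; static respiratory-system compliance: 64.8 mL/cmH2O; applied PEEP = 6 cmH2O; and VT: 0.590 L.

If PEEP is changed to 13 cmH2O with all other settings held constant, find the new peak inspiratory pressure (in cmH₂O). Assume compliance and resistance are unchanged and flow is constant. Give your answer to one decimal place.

26.2

Flow: 31 L/min ÷ 60 = 0.5167 L/s.
PIP = Vt/C + R·V̇ + PEEP (constant-flow equation of motion).
Only the baseline term changes: ΔPIP = ΔPEEP = 13 − 6 = 7.0 cmH2O.
Original PIP = 590/64.8 + 7.9×0.5167 + 6 = 19.187 cmH2O; new PIP = 19.187 + (7.0) = 26.187 cmH2O.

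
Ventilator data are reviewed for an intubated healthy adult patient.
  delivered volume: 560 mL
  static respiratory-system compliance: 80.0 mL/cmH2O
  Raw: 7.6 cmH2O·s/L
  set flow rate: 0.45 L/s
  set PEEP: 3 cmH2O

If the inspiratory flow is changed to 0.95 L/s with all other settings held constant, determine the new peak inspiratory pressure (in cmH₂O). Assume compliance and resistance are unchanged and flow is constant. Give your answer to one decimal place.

17.2

PIP = Vt/C + R·V̇ + PEEP (constant-flow equation of motion).
Only the resistive term changes: ΔPIP = R × ΔV̇ = 7.6 × (0.95 − 0.45) = 7.6 × 0.5 = 3.8 cmH2O.
Original PIP = 560/80.0 + 7.6×0.45 + 3 = 13.42 cmH2O; new PIP = 13.42 + (3.8) = 17.22 cmH2O.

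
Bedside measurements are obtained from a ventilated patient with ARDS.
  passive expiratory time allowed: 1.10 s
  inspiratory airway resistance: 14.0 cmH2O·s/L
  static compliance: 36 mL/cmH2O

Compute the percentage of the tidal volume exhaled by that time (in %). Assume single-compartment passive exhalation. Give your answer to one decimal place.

88.7

τ = R × C = 14.0 × 36 mL/cmH2O = 14.0 × 0.036 L/cmH2O = 0.504 s.
Passive exhalation: V(t)/V₀ = e^(−t/τ) = e^(−1.10/0.504) = 0.1128.
Fraction exhaled = 1 − 0.1128 = 0.8872 → 88.72%.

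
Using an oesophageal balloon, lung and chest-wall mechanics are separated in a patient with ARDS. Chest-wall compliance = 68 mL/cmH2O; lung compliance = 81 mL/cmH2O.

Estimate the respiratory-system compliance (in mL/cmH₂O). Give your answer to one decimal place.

Lung and chest wall are elastances in series: 1/Crs = 1/CL + 1/Ccw.
1/Crs = 1/81 + 1/68 = 0.02705.
Crs = 36.969 mL/cmH2O.

37.0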